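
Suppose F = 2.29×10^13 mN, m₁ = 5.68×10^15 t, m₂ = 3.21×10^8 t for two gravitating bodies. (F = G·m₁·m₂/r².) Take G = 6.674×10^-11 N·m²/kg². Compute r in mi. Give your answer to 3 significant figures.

Rearranging F = G·m₁·m₂/r² for r: r = √(G·m₁m₂/F).
F = 2.29×10^13 mN = 2.290×10^10 N; m₁ = 5.68×10^15 t = 5.680×10^18 kg; m₂ = 3.21×10^8 t = 3.210×10^11 kg; G = 6.674×10^-11 N·m²/kg².
r = 72896 m
72896 m × (1 mi / 1609 m) = 45.30 mi

45.3 mi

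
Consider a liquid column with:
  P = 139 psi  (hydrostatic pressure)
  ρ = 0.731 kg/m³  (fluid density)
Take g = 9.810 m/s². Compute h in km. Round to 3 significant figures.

134 km

Solving P = ρ·g·h for h: h = P/(ρ·g).
P = 139 psi = 9.584×10^5 Pa; ρ = 0.731 kg/m³; g = 9.810 m/s².
h = 1.336×10^5 m
1.336×10^5 m × (1 km / 1000 m) = 133.6 km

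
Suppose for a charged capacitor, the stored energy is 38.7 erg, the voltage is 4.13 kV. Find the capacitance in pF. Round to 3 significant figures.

Solving E = ½C·V² for C: C = 2E/V².
E = 38.7 erg = 3.870×10^-6 J; V = 4.13 kV = 4130 V.
C = 4.538×10^-13 F
4.538×10^-13 F × (1 pF / 1.000×10^-12 F) = 0.4538 pF

0.454 pF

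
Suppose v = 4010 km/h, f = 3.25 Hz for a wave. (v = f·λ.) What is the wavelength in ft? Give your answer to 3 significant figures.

1120 ft

Rearranging v = f·λ for λ: λ = v/f.
v = 4010 km/h = 1114 m/s; f = 3.25 Hz.
λ = 342.7 m
342.7 m × (1 ft / 0.3048 m) = 1124 ft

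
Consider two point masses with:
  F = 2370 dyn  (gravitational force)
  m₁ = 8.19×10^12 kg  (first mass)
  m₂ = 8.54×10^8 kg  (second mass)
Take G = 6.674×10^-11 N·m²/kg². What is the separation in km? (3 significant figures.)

4440 km

From Newton's law of gravitation: r = √(G·m₁m₂/F).
F = 2370 dyn = 0.02370 N; m₁ = 8.19×10^12 kg; m₂ = 8.54×10^8 kg; G = 6.674×10^-11 N·m²/kg².
r = 4.438×10^6 m
4.438×10^6 m × (1 km / 1000 m) = 4438 km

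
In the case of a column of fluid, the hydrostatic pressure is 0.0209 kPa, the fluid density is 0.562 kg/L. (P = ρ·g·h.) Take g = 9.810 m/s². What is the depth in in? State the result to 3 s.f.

0.149 in

Solving P = ρ·g·h for h: h = P/(ρ·g).
P = 0.0209 kPa = 20.90 Pa; ρ = 0.562 kg/L = 562.0 kg/m³; g = 9.810 m/s².
h = 0.003791 m
0.003791 m × (1 in / 0.02540 m) = 0.1492 in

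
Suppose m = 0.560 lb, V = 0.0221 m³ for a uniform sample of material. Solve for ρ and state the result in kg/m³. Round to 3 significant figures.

11.5 kg/m³

Directly: ρ = m/V.
m = 0.560 lb = 0.2540 kg; V = 0.0221 m³.
ρ = 11.49 kg/m³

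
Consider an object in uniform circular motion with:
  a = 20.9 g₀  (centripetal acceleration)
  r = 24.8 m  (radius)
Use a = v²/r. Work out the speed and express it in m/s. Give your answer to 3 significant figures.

Solving a = v²/r for v: v = √(a·r).
a = 20.9 g₀ = 205.0 m/s²; r = 24.8 m.
v = 71.30 m/s

71.3 m/s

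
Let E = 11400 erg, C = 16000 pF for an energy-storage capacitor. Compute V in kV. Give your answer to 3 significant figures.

0.377 kV

Rearranging E = ½C·V² for V: V = √(2E/C).
E = 11400 erg = 0.001140 J; C = 16000 pF = 1.600×10^-8 F.
V = 377.5 V  (the unit combination reduces to kg·m²/(A·s³) = V)
377.5 V × (1 kV / 1000 V) = 0.3775 kV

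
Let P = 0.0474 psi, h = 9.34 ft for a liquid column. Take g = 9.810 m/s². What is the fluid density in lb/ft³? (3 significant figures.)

Rearranging P = ρ·g·h for ρ: ρ = P/(g·h).
P = 0.0474 psi = 326.8 Pa; h = 9.34 ft = 2.847 m; g = 9.810 m/s².
ρ = 11.70 kg/m³
11.70 kg/m³ × (1 lb/ft³ / 16.02 kg/m³) = 0.7305 lb/ft³

0.731 lb/ft³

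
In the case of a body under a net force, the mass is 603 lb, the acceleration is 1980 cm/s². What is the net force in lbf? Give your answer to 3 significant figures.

1220 lbf

F is given directly by: F = m·a.
m = 603 lb = 273.5 kg; a = 1980 cm/s² = 19.80 m/s².
F = 5416 N
5416 N × (1 lbf / 4.448 N) = 1217 lbf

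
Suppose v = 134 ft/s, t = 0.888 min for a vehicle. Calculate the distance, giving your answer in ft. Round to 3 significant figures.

7140 ft

Rearranging: d = v·t.
v = 134 ft/s = 40.84 m/s; t = 0.888 min = 53.28 s.
d = 2176 m
2176 m × (1 ft / 0.3048 m) = 7140 ft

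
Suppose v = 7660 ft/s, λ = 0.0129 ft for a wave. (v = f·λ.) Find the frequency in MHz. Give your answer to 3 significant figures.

0.594 MHz

Rearranging: f = v/λ.
v = 7660 ft/s = 2335 m/s; λ = 0.0129 ft = 0.003932 m.
f = 5.938×10^5 Hz
5.938×10^5 Hz × (1 MHz / 1.000×10^6 Hz) = 0.5938 MHz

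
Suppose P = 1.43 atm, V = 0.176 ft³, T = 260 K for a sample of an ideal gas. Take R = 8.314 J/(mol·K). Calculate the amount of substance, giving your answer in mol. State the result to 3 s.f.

0.334 mol

From the ideal-gas law: n = PV/(RT).
P = 1.43 atm = 1.449×10^5 Pa; V = 0.176 ft³ = 0.004984 m³; T = 260 K; R = 8.314 J/(mol·K).
n = 0.3341 mol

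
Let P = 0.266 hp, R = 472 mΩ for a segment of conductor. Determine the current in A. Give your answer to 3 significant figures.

Rearranging: I = √(P/R).
P = 0.266 hp = 198.4 W; R = 472 mΩ = 0.4720 Ω.
I = 20.50 A

20.5 A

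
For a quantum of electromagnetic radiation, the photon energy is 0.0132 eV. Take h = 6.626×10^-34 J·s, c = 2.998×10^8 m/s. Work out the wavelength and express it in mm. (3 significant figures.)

0.0939 mm

Rearranging E = h·c/λ for λ: λ = hc/E.
E = 0.0132 eV = 2.115×10^-21 J; h = 6.626×10^-34 J·s; c = 2.998×10^8 m/s.
λ = 9.393×10^-5 m
9.393×10^-5 m × (1 mm / 0.001000 m) = 0.09393 mm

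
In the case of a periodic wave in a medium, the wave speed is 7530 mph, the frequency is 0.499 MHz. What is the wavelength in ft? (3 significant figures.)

0.0221 ft

Rearranging v = f·λ for λ: λ = v/f.
v = 7530 mph = 3366 m/s; f = 0.499 MHz = 4.990×10^5 Hz.
λ = 0.006746 m
0.006746 m × (1 ft / 0.3048 m) = 0.02213 ft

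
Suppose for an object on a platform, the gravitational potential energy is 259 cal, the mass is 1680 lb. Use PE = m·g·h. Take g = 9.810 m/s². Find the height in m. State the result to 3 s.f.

0.145 m

Rearranging PE = m·g·h for h: h = PE/(m·g).
PE = 259 cal = 1084 J; m = 1680 lb = 762.0 kg; g = 9.810 m/s².
h = 0.1450 m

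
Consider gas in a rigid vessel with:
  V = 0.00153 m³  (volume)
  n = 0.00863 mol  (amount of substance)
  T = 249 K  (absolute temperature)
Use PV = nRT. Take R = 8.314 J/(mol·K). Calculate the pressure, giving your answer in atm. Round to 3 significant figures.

Directly: P = nRT/V.
V = 0.00153 m³; n = 0.00863 mol; T = 249 K; R = 8.314 J/(mol·K).
P = 11677 Pa
11677 Pa × (1 atm / 1.013×10^5 Pa) = 0.1152 atm

0.115 atm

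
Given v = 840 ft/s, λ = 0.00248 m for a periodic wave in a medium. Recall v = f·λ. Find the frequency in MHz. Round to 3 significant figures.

0.103 MHz

Rearranging v = f·λ for f: f = v/λ.
v = 840 ft/s = 256.0 m/s; λ = 0.00248 m.
f = 1.032×10^5 Hz
1.032×10^5 Hz × (1 MHz / 1.000×10^6 Hz) = 0.1032 MHz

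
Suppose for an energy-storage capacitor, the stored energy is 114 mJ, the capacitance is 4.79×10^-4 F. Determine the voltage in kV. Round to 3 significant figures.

0.0218 kV

Solving E = ½C·V² for V: V = √(2E/C).
E = 114 mJ = 0.1140 J; C = 4.79×10^-4 F.
V = 21.82 V
21.82 V × (1 kV / 1000 V) = 0.02182 kV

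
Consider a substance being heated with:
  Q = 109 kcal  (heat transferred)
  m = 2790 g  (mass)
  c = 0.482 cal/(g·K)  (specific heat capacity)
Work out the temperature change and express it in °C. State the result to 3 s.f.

81.1 °C

Solving Q = m·c·ΔT for ΔT: ΔT = Q/(m·c).
Q = 109 kcal = 4.561×10^5 J; m = 2790 g = 2.790 kg; c = 0.482 cal/(g·K) = 2017 J/(kg·K).
ΔT = 81.05 K
Since 1 °C = 1 K, 81.05 °C.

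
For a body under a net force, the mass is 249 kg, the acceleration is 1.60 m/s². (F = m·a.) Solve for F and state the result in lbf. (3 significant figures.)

89.6 lbf

From Newton's second law: F = m·a.
m = 249 kg; a = 1.60 m/s².
F = 398.4 N
398.4 N × (1 lbf / 4.448 N) = 89.56 lbf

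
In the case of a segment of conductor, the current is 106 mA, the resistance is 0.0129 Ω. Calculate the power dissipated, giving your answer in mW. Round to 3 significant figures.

Directly: P = I²R.
I = 106 mA = 0.1060 A; R = 0.0129 Ω.
P = 1.449×10^-4 W
1.449×10^-4 W × (1 mW / 0.001000 W) = 0.1449 mW

0.145 mW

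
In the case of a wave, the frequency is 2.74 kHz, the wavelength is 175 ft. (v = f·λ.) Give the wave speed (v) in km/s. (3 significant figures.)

v is given directly by: v = fλ.
f = 2.74 kHz = 2740 Hz; λ = 175 ft = 53.34 m.
v = 1.462×10^5 m/s
1.462×10^5 m/s × (1 km/s / 1000 m/s) = 146.2 km/s

146 km/s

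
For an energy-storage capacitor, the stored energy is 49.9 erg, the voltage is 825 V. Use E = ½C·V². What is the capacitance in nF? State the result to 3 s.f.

Rearranging: C = 2E/V².
E = 49.9 erg = 4.990×10^-6 J; V = 825 V.
C = 1.466×10^-11 F
1.466×10^-11 F × (1 nF / 1.000×10^-9 F) = 0.01466 nF

0.0147 nF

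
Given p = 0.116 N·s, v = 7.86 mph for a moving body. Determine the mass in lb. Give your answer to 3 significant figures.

Rearranging: m = p/v.
p = 0.116 N·s = 0.1160 kg·m/s; v = 7.86 mph = 3.514 m/s.
m = 0.03301 kg
0.03301 kg × (1 lb / 0.4536 kg) = 0.07278 lb

0.0728 lb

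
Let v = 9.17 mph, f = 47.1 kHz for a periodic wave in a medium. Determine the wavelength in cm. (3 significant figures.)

0.00870 cm

Rearranging v = f·λ for λ: λ = v/f.
v = 9.17 mph = 4.099 m/s; f = 47.1 kHz = 47100 Hz.
λ = 8.704×10^-5 m
8.704×10^-5 m × (1 cm / 0.01000 m) = 0.008704 cm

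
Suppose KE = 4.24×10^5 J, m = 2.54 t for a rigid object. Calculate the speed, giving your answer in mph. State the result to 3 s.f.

Solving KE = ½mv² for v: v = √(2·KE/m).
KE = 4.24×10^5 J; m = 2.54 t = 2540 kg.
v = 18.27 m/s
18.27 m/s × (1 mph / 0.4470 m/s) = 40.87 mph

40.9 mph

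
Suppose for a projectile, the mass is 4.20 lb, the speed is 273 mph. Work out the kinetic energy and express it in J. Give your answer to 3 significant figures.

14200 J

KE is given directly by: KE = ½mv².
m = 4.20 lb = 1.905 kg; v = 273 mph = 122.0 m/s.
KE = 14187 J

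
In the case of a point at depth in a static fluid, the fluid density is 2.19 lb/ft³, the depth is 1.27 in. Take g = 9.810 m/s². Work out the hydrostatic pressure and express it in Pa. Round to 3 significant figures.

Directly: P = ρgh.
ρ = 2.19 lb/ft³ = 35.08 kg/m³; h = 1.27 in = 0.03226 m; g = 9.810 m/s².
P = 11.10 Pa  (the unit combination reduces to kg/(m·s²) = Pa)

11.1 Pa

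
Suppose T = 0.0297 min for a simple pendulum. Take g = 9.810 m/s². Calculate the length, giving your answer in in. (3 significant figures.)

31.1 in

Rearranging: L = g·(T/2π)².
T = 0.0297 min = 1.782 s; g = 9.810 m/s².
L = 0.7891 m
0.7891 m × (1 in / 0.02540 m) = 31.07 in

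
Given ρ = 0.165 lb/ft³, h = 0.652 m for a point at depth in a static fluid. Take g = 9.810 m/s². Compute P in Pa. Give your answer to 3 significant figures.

16.9 Pa

Directly: P = ρgh.
ρ = 0.165 lb/ft³ = 2.643 kg/m³; h = 0.652 m; g = 9.810 m/s².
P = 16.91 Pa  (the unit combination reduces to kg/(m·s²) = Pa)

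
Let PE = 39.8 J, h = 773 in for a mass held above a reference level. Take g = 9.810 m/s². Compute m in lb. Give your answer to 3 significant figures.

0.456 lb

Rearranging PE = m·g·h for m: m = PE/(g·h).
PE = 39.8 J; h = 773 in = 19.63 m; g = 9.810 m/s².
m = 0.2066 kg
0.2066 kg × (1 lb / 0.4536 kg) = 0.4555 lb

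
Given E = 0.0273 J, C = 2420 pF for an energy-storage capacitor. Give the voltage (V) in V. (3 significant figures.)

Rearranging: V = √(2E/C).
E = 0.0273 J; C = 2420 pF = 2.420×10^-9 F.
V = 4750 V

4750 V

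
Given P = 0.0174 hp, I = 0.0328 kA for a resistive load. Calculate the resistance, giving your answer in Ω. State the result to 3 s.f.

0.0121 Ω

Rearranging: R = P/I².
P = 0.0174 hp = 12.98 W; I = 0.0328 kA = 32.80 A.
R = 0.01206 Ω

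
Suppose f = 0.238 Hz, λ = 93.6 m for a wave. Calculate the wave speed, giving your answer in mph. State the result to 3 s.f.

49.8 mph

Directly: v = fλ.
f = 0.238 Hz; λ = 93.6 m.
v = 22.28 m/s
22.28 m/s × (1 mph / 0.4470 m/s) = 49.83 mph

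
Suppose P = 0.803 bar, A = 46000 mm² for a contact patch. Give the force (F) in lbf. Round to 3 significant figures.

830 lbf

Rearranging: F = P·A.
P = 0.803 bar = 80300 Pa; A = 46000 mm² = 0.04600 m².
F = 3694 N  (the unit combination reduces to kg·m/s² = N)
3694 N × (1 lbf / 4.448 N) = 830.4 lbf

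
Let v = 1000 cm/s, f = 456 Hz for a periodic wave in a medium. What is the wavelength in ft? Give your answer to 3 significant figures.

Rearranging v = f·λ for λ: λ = v/f.
v = 1000 cm/s = 10.00 m/s; f = 456 Hz.
λ = 0.02193 m
0.02193 m × (1 ft / 0.3048 m) = 0.07195 ft

0.0719 ft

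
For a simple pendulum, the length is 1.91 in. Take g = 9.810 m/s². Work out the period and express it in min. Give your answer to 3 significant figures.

0.00736 min

T is given directly by: T = 2π√(L/g).
L = 1.91 in = 0.04851 m; g = 9.810 m/s².
T = 0.4419 s
0.4419 s × (1 min / 60.00 s) = 0.007364 min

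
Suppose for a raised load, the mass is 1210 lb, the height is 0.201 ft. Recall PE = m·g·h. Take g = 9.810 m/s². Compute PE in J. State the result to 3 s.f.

330 J

Directly: PE = mgh.
m = 1210 lb = 548.8 kg; h = 0.201 ft = 0.06126 m; g = 9.810 m/s².
PE = 329.9 J  (the unit combination reduces to kg·m²/s² = J)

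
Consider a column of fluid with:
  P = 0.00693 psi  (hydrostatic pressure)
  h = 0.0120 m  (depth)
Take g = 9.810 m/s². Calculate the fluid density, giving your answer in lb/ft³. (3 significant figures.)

25.3 lb/ft³

Solving P = ρ·g·h for ρ: ρ = P/(g·h).
P = 0.00693 psi = 47.78 Pa; h = 0.0120 m; g = 9.810 m/s².
ρ = 405.9 kg/m³
405.9 kg/m³ × (1 lb/ft³ / 16.02 kg/m³) = 25.34 lb/ft³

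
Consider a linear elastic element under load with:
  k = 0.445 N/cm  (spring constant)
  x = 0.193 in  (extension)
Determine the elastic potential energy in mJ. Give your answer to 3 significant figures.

0.535 mJ

U is given directly by: U = ½kx².
k = 0.445 N/cm = 44.50 N/m; x = 0.193 in = 0.004902 m.
U = 5.347×10^-4 J
5.347×10^-4 J × (1 mJ / 0.001000 J) = 0.5347 mJ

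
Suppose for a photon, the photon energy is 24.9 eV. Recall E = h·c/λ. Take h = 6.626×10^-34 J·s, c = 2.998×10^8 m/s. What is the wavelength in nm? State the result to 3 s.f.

49.8 nm

Solving E = h·c/λ for λ: λ = hc/E.
E = 24.9 eV = 3.989×10^-18 J; h = 6.626×10^-34 J·s; c = 2.998×10^8 m/s.
λ = 4.979×10^-8 m
4.979×10^-8 m × (1 nm / 1.000×10^-9 m) = 49.79 nm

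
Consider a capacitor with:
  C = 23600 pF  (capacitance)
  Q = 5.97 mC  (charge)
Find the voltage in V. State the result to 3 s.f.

Rearranging C = Q/V for V: V = Q/C.
C = 23600 pF = 2.360×10^-8 F; Q = 5.97 mC = 0.005970 C.
V = 2.530×10^5 V

2.53×10^5 V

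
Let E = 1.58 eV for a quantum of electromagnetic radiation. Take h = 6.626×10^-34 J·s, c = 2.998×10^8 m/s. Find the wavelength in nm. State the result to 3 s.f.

785 nm

Solving E = h·c/λ for λ: λ = hc/E.
E = 1.58 eV = 2.531×10^-19 J; h = 6.626×10^-34 J·s; c = 2.998×10^8 m/s.
λ = 7.847×10^-7 m
7.847×10^-7 m × (1 nm / 1.000×10^-9 m) = 784.7 nm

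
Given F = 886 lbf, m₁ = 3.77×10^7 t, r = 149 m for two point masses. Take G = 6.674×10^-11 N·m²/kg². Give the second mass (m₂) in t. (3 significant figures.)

Solving F = G·m₁·m₂/r² for m₂: m₂ = F·r²/(G·m₁).
F = 886 lbf = 3941 N; m₁ = 3.77×10^7 t = 3.770×10^10 kg; r = 149 m; G = 6.674×10^-11 N·m²/kg².
m₂ = 3.477×10^7 kg
3.477×10^7 kg × (1 t / 1000 kg) = 34775 t

34800 t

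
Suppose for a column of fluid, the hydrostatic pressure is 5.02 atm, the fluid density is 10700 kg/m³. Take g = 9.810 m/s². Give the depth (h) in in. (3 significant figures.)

Rearranging P = ρ·g·h for h: h = P/(ρ·g).
P = 5.02 atm = 5.087×10^5 Pa; ρ = 10700 kg/m³; g = 9.810 m/s².
h = 4.846 m
4.846 m × (1 in / 0.02540 m) = 190.8 in

191 in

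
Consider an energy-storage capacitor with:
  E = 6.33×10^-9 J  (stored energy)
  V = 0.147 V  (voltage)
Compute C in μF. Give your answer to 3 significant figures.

Rearranging: C = 2E/V².
E = 6.33×10^-9 J; V = 0.147 V.
C = 5.859×10^-7 F
5.859×10^-7 F × (1 μF / 1.000×10^-6 F) = 0.5859 μF

0.586 μF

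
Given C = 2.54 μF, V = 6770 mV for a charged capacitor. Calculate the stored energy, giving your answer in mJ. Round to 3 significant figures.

Directly: E = ½CV².
C = 2.54 μF = 2.540×10^-6 F; V = 6770 mV = 6.770 V.
E = 5.821×10^-5 J
5.821×10^-5 J × (1 mJ / 0.001000 J) = 0.05821 mJ

0.0582 mJ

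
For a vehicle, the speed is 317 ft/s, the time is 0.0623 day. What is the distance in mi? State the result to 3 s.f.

Rearranging v = d/t for d: d = v·t.
v = 317 ft/s = 96.62 m/s; t = 0.0623 day = 5383 s.
d = 5.201×10^5 m
5.201×10^5 m × (1 mi / 1609 m) = 323.2 mi

323 mi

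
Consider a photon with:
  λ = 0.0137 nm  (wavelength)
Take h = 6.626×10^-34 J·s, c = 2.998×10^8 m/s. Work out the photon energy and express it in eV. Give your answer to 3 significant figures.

90500 eV

Directly: E = hc/λ.
λ = 0.0137 nm = 1.370×10^-11 m; h = 6.626×10^-34 J·s; c = 2.998×10^8 m/s.
E = 1.450×10^-14 J
1.450×10^-14 J × (1 eV / 1.602×10^-19 J) = 90501 eV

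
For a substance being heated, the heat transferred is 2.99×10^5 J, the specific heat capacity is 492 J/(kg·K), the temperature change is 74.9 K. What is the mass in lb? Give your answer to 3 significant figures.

Rearranging Q = m·c·ΔT for m: m = Q/(c·ΔT).
Q = 2.99×10^5 J; c = 492 J/(kg·K); ΔT = 74.9 K.
m = 8.114 kg
8.114 kg × (1 lb / 0.4536 kg) = 17.89 lb

17.9 lb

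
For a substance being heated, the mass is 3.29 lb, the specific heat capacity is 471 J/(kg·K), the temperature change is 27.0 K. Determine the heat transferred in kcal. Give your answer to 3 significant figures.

4.54 kcal

Directly: Q = mcΔT.
m = 3.29 lb = 1.492 kg; c = 471 J/(kg·K); ΔT = 27.0 K.
Q = 18978 J
18978 J × (1 kcal / 4184 J) = 4.536 kcal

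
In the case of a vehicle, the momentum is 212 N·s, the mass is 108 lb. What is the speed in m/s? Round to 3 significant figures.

Solving p = m·v for v: v = p/m.
p = 212 N·s = 212.0 kg·m/s; m = 108 lb = 48.99 kg.
v = 4.328 m/s

4.33 m/s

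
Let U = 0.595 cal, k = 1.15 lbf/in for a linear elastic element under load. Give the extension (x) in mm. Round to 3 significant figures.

Rearranging: x = √(2U/k).
U = 0.595 cal = 2.489 J; k = 1.15 lbf/in = 201.4 N/m.
x = 0.1572 m
0.1572 m × (1 mm / 0.001000 m) = 157.2 mm

157 mm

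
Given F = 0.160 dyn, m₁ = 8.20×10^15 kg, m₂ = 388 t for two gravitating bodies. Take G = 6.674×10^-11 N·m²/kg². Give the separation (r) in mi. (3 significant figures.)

Rearranging: r = √(G·m₁m₂/F).
F = 0.160 dyn = 1.600×10^-6 N; m₁ = 8.20×10^15 kg; m₂ = 388 t = 3.880×10^5 kg; G = 6.674×10^-11 N·m²/kg².
r = 3.643×10^8 m
3.643×10^8 m × (1 mi / 1609 m) = 2.264×10^5 mi

2.26×10^5 mi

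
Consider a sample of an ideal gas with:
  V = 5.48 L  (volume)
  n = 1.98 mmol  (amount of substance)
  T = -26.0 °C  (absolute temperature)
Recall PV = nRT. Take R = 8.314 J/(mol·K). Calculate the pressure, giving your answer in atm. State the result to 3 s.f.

0.00733 atm

P is given directly by: P = nRT/V.
V = 5.48 L = 0.005480 m³; n = 1.98 mmol = 0.001980 mol; T = -26.0 °C = 247.1 K; R = 8.314 J/(mol·K).
P = 742.4 Pa
742.4 Pa × (1 atm / 1.013×10^5 Pa) = 0.007327 atm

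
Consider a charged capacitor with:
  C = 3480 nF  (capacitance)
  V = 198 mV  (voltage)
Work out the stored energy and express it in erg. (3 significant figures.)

0.682 erg

Directly: E = ½CV².
C = 3480 nF = 3.480×10^-6 F; V = 198 mV = 0.1980 V.
E = 6.821×10^-8 J  (the unit combination reduces to kg·m²/s² = J)
6.821×10^-8 J × (1 erg / 1.000×10^-7 J) = 0.6821 erg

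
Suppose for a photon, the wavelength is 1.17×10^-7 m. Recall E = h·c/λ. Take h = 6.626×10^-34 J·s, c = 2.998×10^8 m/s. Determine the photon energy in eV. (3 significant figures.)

Directly: E = hc/λ.
λ = 1.17×10^-7 m; h = 6.626×10^-34 J·s; c = 2.998×10^8 m/s.
E = 1.698×10^-18 J  (the unit combination reduces to kg·m²/s² = J)
1.698×10^-18 J × (1 eV / 1.602×10^-19 J) = 10.60 eV

10.6 eV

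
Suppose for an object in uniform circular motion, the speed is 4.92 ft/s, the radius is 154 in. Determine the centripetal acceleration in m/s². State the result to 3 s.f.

a is given directly by: a = v²/r.
v = 4.92 ft/s = 1.500 m/s; r = 154 in = 3.912 m.
a = 0.5749 m/s²

0.575 m/s²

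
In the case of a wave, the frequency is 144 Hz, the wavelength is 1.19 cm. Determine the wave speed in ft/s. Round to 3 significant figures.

v is given directly by: v = fλ.
f = 144 Hz; λ = 1.19 cm = 0.01190 m.
v = 1.714 m/s
1.714 m/s × (1 ft/s / 0.3048 m/s) = 5.622 ft/s

5.62 ft/s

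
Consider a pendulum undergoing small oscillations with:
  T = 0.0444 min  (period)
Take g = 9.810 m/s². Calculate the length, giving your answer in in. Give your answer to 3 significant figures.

Rearranging T = 2π√(L/g) for L: L = g·(T/2π)².
T = 0.0444 min = 2.664 s; g = 9.810 m/s².
L = 1.764 m
1.764 m × (1 in / 0.02540 m) = 69.43 in

69.4 in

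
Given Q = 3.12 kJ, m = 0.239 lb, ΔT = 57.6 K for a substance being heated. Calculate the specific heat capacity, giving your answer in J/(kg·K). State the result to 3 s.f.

500 J/(kg·K)

Solving Q = m·c·ΔT for c: c = Q/(m·ΔT).
Q = 3.12 kJ = 3120 J; m = 0.239 lb = 0.1084 kg; ΔT = 57.6 K.
c = 499.7 J/(kg·K)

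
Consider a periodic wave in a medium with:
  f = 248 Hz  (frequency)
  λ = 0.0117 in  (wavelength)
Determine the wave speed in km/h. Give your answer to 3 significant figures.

0.265 km/h

v is given directly by: v = fλ.
f = 248 Hz; λ = 0.0117 in = 2.972×10^-4 m.
v = 0.07370 m/s
0.07370 m/s × (1 km/h / 0.2778 m/s) = 0.2653 km/h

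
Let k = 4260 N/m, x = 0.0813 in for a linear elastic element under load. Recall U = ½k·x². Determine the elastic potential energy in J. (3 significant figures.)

0.00908 J

U is given directly by: U = ½kx².
k = 4260 N/m; x = 0.0813 in = 0.002065 m.
U = 0.009083 J  (the unit combination reduces to kg·m²/s² = J)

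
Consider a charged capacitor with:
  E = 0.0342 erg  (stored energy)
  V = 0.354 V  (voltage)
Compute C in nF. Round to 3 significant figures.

54.6 nF

Rearranging: C = 2E/V².
E = 0.0342 erg = 3.420×10^-9 J; V = 0.354 V.
C = 5.458×10^-8 F
5.458×10^-8 F × (1 nF / 1.000×10^-9 F) = 54.58 nF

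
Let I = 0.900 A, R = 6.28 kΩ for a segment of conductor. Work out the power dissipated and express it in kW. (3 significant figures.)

Directly: P = I²R.
I = 0.900 A; R = 6.28 kΩ = 6280 Ω.
P = 5087 W
5087 W × (1 kW / 1000 W) = 5.087 kW

5.09 kW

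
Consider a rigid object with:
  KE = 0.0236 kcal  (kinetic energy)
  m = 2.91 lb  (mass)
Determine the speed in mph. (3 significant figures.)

27.4 mph

Rearranging KE = ½mv² for v: v = √(2·KE/m).
KE = 0.0236 kcal = 98.74 J; m = 2.91 lb = 1.320 kg.
v = 12.23 m/s
12.23 m/s × (1 mph / 0.4470 m/s) = 27.36 mph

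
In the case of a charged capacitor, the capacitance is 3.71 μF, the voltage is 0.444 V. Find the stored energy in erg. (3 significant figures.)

E is given directly by: E = ½CV².
C = 3.71 μF = 3.710×10^-6 F; V = 0.444 V.
E = 3.657×10^-7 J
3.657×10^-7 J × (1 erg / 1.000×10^-7 J) = 3.657 erg

3.66 erg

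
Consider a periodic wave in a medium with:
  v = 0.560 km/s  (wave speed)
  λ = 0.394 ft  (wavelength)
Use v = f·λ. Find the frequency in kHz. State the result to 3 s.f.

Solving v = f·λ for f: f = v/λ.
v = 0.560 km/s = 560.0 m/s; λ = 0.394 ft = 0.1201 m.
f = 4663 Hz
4663 Hz × (1 kHz / 1000 Hz) = 4.663 kHz

4.66 kHz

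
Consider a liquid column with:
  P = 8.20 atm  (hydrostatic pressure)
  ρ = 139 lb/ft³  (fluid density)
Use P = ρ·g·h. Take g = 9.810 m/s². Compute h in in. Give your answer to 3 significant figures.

1500 in

Rearranging: h = P/(ρ·g).
P = 8.20 atm = 8.309×10^5 Pa; ρ = 139 lb/ft³ = 2227 kg/m³; g = 9.810 m/s².
h = 38.04 m
38.04 m × (1 in / 0.02540 m) = 1498 in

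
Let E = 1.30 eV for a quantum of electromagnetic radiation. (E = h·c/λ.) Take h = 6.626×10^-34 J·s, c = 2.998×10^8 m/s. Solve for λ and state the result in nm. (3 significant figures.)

954 nm

Solving E = h·c/λ for λ: λ = hc/E.
E = 1.30 eV = 2.083×10^-19 J; h = 6.626×10^-34 J·s; c = 2.998×10^8 m/s.
λ = 9.537×10^-7 m
9.537×10^-7 m × (1 nm / 1.000×10^-9 m) = 953.7 nm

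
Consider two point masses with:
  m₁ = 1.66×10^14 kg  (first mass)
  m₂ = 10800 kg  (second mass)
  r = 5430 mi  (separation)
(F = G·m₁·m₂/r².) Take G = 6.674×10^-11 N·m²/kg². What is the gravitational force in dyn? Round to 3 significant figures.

From Newton's law of gravitation: F = Gm₁m₂/r².
m₁ = 1.66×10^14 kg; m₂ = 10800 kg; r = 5430 mi = 8.739×10^6 m; G = 6.674×10^-11 N·m²/kg².
F = 1.567×10^-6 N
1.567×10^-6 N × (1 dyn / 1.000×10^-5 N) = 0.1567 dyn

0.157 dyn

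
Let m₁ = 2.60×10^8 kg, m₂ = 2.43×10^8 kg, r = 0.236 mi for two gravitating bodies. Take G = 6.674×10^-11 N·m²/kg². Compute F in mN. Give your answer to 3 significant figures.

From Newton's law of gravitation: F = Gm₁m₂/r².
m₁ = 2.60×10^8 kg; m₂ = 2.43×10^8 kg; r = 0.236 mi = 379.8 m; G = 6.674×10^-11 N·m²/kg².
F = 29.23 N  (the unit combination reduces to kg·m/s² = N)
29.23 N × (1 mN / 0.001000 N) = 29231 mN

29200 mN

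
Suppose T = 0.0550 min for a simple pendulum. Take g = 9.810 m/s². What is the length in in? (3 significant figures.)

107 in

Rearranging: L = g·(T/2π)².
T = 0.0550 min = 3.300 s; g = 9.810 m/s².
L = 2.706 m
2.706 m × (1 in / 0.02540 m) = 106.5 in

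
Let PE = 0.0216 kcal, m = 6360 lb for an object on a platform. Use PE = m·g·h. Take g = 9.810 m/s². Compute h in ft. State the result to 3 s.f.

Rearranging: h = PE/(m·g).
PE = 0.0216 kcal = 90.37 J; m = 6360 lb = 2885 kg; g = 9.810 m/s².
h = 0.003193 m
0.003193 m × (1 ft / 0.3048 m) = 0.01048 ft

0.0105 ft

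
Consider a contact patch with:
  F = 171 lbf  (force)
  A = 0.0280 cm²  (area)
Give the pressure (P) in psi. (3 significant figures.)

Directly: P = F/A.
F = 171 lbf = 760.6 N; A = 0.0280 cm² = 2.800×10^-6 m².
P = 2.717×10^8 Pa
2.717×10^8 Pa × (1 psi / 6895 Pa) = 39401 psi

39400 psi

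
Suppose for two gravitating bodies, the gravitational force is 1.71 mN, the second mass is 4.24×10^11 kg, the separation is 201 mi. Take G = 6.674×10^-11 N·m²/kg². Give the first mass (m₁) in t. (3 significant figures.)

6320 t

Rearranging F = G·m₁·m₂/r² for m₁: m₁ = F·r²/(G·m₂).
F = 1.71 mN = 0.001710 N; m₂ = 4.24×10^11 kg; r = 201 mi = 3.235×10^5 m; G = 6.674×10^-11 N·m²/kg².
m₁ = 6.323×10^6 kg
6.323×10^6 kg × (1 t / 1000 kg) = 6323 t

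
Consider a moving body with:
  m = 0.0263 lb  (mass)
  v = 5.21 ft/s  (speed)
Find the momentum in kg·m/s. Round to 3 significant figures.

Directly: p = mv.
m = 0.0263 lb = 0.01193 kg; v = 5.21 ft/s = 1.588 m/s.
p = 0.01894 kg·m/s

0.0189 kg·m/s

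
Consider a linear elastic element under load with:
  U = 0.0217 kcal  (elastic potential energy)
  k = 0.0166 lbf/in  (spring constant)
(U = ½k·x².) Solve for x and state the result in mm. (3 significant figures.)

7900 mm

Rearranging: x = √(2U/k).
U = 0.0217 kcal = 90.79 J; k = 0.0166 lbf/in = 2.907 N/m.
x = 7.903 m
7.903 m × (1 mm / 0.001000 m) = 7903 mm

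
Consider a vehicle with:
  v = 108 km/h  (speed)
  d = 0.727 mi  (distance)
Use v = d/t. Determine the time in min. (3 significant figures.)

0.650 min

Rearranging: t = d/v.
v = 108 km/h = 30.00 m/s; d = 0.727 mi = 1170 m.
t = 39.00 s
39.00 s × (1 min / 60.00 s) = 0.6500 min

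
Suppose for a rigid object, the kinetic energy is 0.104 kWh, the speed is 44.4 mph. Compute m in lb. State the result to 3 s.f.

4190 lb

Solving KE = ½mv² for m: m = 2·KE/v².
KE = 0.104 kWh = 3.744×10^5 J; v = 44.4 mph = 19.85 m/s.
m = 1901 kg
1901 kg × (1 lb / 0.4536 kg) = 4190 lb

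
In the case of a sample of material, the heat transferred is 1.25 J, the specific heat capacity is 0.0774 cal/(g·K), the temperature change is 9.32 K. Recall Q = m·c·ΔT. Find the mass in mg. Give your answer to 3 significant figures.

414 mg

Rearranging: m = Q/(c·ΔT).
Q = 1.25 J; c = 0.0774 cal/(g·K) = 323.8 J/(kg·K); ΔT = 9.32 K.
m = 4.142×10^-4 kg
4.142×10^-4 kg × (1 mg / 1.000×10^-6 kg) = 414.2 mg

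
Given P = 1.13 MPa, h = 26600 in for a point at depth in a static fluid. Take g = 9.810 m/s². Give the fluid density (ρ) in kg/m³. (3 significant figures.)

170 kg/m³

Solving P = ρ·g·h for ρ: ρ = P/(g·h).
P = 1.13 MPa = 1.130×10^6 Pa; h = 26600 in = 675.6 m; g = 9.810 m/s².
ρ = 170.5 kg/m³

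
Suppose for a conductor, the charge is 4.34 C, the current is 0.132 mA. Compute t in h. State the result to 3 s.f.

Solving q = I·t for t: t = q/I.
q = 4.34 C; I = 0.132 mA = 1.320×10^-4 A.
t = 32879 s
32879 s × (1 h / 3600 s) = 9.133 h

9.13 h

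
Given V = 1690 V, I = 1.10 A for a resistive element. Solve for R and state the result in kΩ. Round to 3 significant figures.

1.54 kΩ

From Ohm's law: R = V/I.
V = 1690 V; I = 1.10 A.
R = 1536 Ω
1536 Ω × (1 kΩ / 1000 Ω) = 1.536 kΩ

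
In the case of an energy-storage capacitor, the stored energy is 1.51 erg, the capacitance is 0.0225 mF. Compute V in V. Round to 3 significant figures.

0.116 V

Rearranging: V = √(2E/C).
E = 1.51 erg = 1.510×10^-7 J; C = 0.0225 mF = 2.250×10^-5 F.
V = 0.1159 V  (the unit combination reduces to kg·m²/(A·s³) = V)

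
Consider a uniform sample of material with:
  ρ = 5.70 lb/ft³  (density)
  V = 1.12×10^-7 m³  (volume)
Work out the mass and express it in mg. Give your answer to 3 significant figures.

10.2 mg

Rearranging: m = ρV.
ρ = 5.70 lb/ft³ = 91.31 kg/m³; V = 1.12×10^-7 m³.
m = 1.023×10^-5 kg
1.023×10^-5 kg × (1 mg / 1.000×10^-6 kg) = 10.23 mg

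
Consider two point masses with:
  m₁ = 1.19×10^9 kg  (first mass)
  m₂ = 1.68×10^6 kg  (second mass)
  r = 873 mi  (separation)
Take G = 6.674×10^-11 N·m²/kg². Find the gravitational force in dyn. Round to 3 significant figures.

0.00676 dyn

Directly: F = Gm₁m₂/r².
m₁ = 1.19×10^9 kg; m₂ = 1.68×10^6 kg; r = 873 mi = 1.405×10^6 m; G = 6.674×10^-11 N·m²/kg².
F = 6.760×10^-8 N  (the unit combination reduces to kg·m/s² = N)
6.760×10^-8 N × (1 dyn / 1.000×10^-5 N) = 0.006760 dyn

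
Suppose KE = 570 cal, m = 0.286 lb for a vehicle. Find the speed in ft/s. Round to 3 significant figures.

629 ft/s

Rearranging KE = ½mv² for v: v = √(2·KE/m).
KE = 570 cal = 2385 J; m = 0.286 lb = 0.1297 kg.
v = 191.7 m/s
191.7 m/s × (1 ft/s / 0.3048 m/s) = 629.1 ft/s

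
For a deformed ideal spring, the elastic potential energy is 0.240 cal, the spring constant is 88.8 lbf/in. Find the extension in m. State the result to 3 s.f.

Rearranging: x = √(2U/k).
U = 0.240 cal = 1.004 J; k = 88.8 lbf/in = 15551 N/m.
x = 0.01136 m

0.0114 m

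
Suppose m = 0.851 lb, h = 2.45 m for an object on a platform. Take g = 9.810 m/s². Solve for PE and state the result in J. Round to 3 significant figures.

PE is given directly by: PE = mgh.
m = 0.851 lb = 0.3860 kg; h = 2.45 m; g = 9.810 m/s².
PE = 9.277 J  (the unit combination reduces to kg·m²/s² = J)

9.28 J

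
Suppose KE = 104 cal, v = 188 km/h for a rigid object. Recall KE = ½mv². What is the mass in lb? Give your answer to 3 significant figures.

Rearranging KE = ½mv² for m: m = 2·KE/v².
KE = 104 cal = 435.1 J; v = 188 km/h = 52.22 m/s.
m = 0.3191 kg
0.3191 kg × (1 lb / 0.4536 kg) = 0.7035 lb

0.704 lb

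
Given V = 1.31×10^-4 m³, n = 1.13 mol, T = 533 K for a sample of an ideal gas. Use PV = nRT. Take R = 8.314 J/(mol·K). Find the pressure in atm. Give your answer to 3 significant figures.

377 atm

P is given directly by: P = nRT/V.
V = 1.31×10^-4 m³; n = 1.13 mol; T = 533 K; R = 8.314 J/(mol·K).
P = 3.822×10^7 Pa
3.822×10^7 Pa × (1 atm / 1.013×10^5 Pa) = 377.2 atm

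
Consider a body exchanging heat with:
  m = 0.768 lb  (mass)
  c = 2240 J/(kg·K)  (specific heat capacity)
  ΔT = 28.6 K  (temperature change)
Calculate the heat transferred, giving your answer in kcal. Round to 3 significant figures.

5.33 kcal

Q is given directly by: Q = mcΔT.
m = 0.768 lb = 0.3484 kg; c = 2240 J/(kg·K); ΔT = 28.6 K.
Q = 22317 J  (the unit combination reduces to kg·m²/s² = J)
22317 J × (1 kcal / 4184 J) = 5.334 kcal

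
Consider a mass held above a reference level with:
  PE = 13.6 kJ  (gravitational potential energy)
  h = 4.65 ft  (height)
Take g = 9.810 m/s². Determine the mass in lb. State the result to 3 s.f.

Solving PE = m·g·h for m: m = PE/(g·h).
PE = 13.6 kJ = 13600 J; h = 4.65 ft = 1.417 m; g = 9.810 m/s².
m = 978.1 kg
978.1 kg × (1 lb / 0.4536 kg) = 2156 lb

2160 lb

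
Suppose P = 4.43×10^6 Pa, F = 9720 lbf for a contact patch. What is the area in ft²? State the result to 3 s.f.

0.105 ft²

Rearranging P = F/A for A: A = F/P.
P = 4.43×10^6 Pa; F = 9720 lbf = 43237 N.
A = 0.009760 m²
0.009760 m² × (1 ft² / 0.09290 m²) = 0.1051 ft²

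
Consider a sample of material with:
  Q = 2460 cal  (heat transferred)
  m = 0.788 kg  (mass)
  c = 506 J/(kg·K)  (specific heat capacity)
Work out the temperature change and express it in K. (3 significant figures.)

25.8 K

Rearranging Q = m·c·ΔT for ΔT: ΔT = Q/(m·c).
Q = 2460 cal = 10293 J; m = 0.788 kg; c = 506 J/(kg·K).
ΔT = 25.81 K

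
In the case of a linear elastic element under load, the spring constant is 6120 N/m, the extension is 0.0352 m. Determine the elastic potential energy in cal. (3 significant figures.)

0.906 cal

U is given directly by: U = ½kx².
k = 6120 N/m; x = 0.0352 m.
U = 3.791 J  (the unit combination reduces to kg·m²/s² = J)
3.791 J × (1 cal / 4.184 J) = 0.9062 cal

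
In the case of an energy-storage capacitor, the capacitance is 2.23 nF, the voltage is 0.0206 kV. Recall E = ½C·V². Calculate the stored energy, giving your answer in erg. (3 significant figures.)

4.73 erg

E is given directly by: E = ½CV².
C = 2.23 nF = 2.230×10^-9 F; V = 0.0206 kV = 20.60 V.
E = 4.732×10^-7 J
4.732×10^-7 J × (1 erg / 1.000×10^-7 J) = 4.732 erg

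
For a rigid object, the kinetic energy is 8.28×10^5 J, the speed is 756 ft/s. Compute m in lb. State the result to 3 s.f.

Rearranging KE = ½mv² for m: m = 2·KE/v².
KE = 8.28×10^5 J; v = 756 ft/s = 230.4 m/s.
m = 31.19 kg
31.19 kg × (1 lb / 0.4536 kg) = 68.76 lb

68.8 lb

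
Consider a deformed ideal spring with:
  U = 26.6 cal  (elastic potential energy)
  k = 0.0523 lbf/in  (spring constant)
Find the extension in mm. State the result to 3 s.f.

Rearranging: x = √(2U/k).
U = 26.6 cal = 111.3 J; k = 0.0523 lbf/in = 9.159 N/m.
x = 4.930 m
4.930 m × (1 mm / 0.001000 m) = 4930 mm

4930 mm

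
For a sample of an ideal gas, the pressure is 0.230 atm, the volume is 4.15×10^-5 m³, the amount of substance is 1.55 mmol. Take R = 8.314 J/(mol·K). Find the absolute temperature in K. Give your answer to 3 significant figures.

75.1 K

From the ideal-gas law: T = PV/(nR).
P = 0.230 atm = 23305 Pa; V = 4.15×10^-5 m³; n = 1.55 mmol = 0.001550 mol; R = 8.314 J/(mol·K).
T = 75.05 K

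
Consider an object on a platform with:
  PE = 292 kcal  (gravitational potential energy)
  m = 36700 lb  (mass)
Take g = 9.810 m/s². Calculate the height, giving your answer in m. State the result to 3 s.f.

7.48 m

Rearranging: h = PE/(m·g).
PE = 292 kcal = 1.222×10^6 J; m = 36700 lb = 16647 kg; g = 9.810 m/s².
h = 7.481 m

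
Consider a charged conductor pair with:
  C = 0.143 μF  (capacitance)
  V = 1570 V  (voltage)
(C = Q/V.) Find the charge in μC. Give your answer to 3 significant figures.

225 μC

Rearranging C = Q/V for Q: Q = CV.
C = 0.143 μF = 1.430×10^-7 F; V = 1570 V.
Q = 2.245×10^-4 C
2.245×10^-4 C × (1 μC / 1.000×10^-6 C) = 224.5 μC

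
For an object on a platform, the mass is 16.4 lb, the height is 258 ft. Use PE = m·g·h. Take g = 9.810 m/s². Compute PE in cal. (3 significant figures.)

1370 cal

PE is given directly by: PE = mgh.
m = 16.4 lb = 7.439 kg; h = 258 ft = 78.64 m; g = 9.810 m/s².
PE = 5739 J
5739 J × (1 cal / 4.184 J) = 1372 cal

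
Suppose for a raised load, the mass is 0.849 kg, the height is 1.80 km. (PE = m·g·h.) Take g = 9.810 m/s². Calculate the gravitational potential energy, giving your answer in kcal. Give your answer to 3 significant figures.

3.58 kcal

Directly: PE = mgh.
m = 0.849 kg; h = 1.80 km = 1800 m; g = 9.810 m/s².
PE = 14992 J  (the unit combination reduces to kg·m²/s² = J)
14992 J × (1 kcal / 4184 J) = 3.583 kcal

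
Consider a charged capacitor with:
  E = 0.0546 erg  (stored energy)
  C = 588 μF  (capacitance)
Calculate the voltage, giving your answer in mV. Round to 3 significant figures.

4.31 mV

Rearranging E = ½C·V² for V: V = √(2E/C).
E = 0.0546 erg = 5.460×10^-9 J; C = 588 μF = 5.880×10^-4 F.
V = 0.004309 V
0.004309 V × (1 mV / 0.001000 V) = 4.309 mV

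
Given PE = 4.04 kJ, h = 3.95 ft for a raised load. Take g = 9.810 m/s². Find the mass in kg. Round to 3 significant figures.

342 kg

Solving PE = m·g·h for m: m = PE/(g·h).
PE = 4.04 kJ = 4040 J; h = 3.95 ft = 1.204 m; g = 9.810 m/s².
m = 342.1 kg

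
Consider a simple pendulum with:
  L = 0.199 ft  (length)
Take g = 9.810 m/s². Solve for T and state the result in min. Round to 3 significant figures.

0.00823 min

T is given directly by: T = 2π√(L/g).
L = 0.199 ft = 0.06066 m; g = 9.810 m/s².
T = 0.4941 s
0.4941 s × (1 min / 60.00 s) = 0.008234 min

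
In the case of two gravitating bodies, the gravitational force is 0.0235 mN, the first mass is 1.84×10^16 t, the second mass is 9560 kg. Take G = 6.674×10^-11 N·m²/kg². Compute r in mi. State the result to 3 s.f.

4.39×10^5 mi

Solving F = G·m₁·m₂/r² for r: r = √(G·m₁m₂/F).
F = 0.0235 mN = 2.350×10^-5 N; m₁ = 1.84×10^16 t = 1.840×10^19 kg; m₂ = 9560 kg; G = 6.674×10^-11 N·m²/kg².
r = 7.068×10^8 m
7.068×10^8 m × (1 mi / 1609 m) = 4.392×10^5 mi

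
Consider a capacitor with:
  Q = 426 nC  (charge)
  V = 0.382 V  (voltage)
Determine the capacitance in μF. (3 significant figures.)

Directly: C = Q/V.
Q = 426 nC = 4.260×10^-7 C; V = 0.382 V.
C = 1.115×10^-6 F
1.115×10^-6 F × (1 μF / 1.000×10^-6 F) = 1.115 μF

1.12 μF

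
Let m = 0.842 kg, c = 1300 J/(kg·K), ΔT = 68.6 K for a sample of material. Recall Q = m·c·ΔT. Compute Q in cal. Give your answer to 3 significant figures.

17900 cal

Directly: Q = mcΔT.
m = 0.842 kg; c = 1300 J/(kg·K); ΔT = 68.6 K.
Q = 75090 J
75090 J × (1 cal / 4.184 J) = 17947 cal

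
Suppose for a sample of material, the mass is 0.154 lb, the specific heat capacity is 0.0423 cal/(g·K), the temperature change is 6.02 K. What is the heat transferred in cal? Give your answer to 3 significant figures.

Directly: Q = mcΔT.
m = 0.154 lb = 0.06985 kg; c = 0.0423 cal/(g·K) = 177.0 J/(kg·K); ΔT = 6.02 K.
Q = 74.42 J  (the unit combination reduces to kg·m²/s² = J)
74.42 J × (1 cal / 4.184 J) = 17.79 cal

17.8 cal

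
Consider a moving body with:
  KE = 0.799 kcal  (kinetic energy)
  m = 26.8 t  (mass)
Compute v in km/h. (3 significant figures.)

1.80 km/h

Rearranging KE = ½mv² for v: v = √(2·KE/m).
KE = 0.799 kcal = 3343 J; m = 26.8 t = 26800 kg.
v = 0.4995 m/s
0.4995 m/s × (1 km/h / 0.2778 m/s) = 1.798 km/h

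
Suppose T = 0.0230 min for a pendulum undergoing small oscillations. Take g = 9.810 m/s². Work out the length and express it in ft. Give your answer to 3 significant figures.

1.55 ft

Solving T = 2π√(L/g) for L: L = g·(T/2π)².
T = 0.0230 min = 1.380 s; g = 9.810 m/s².
L = 0.4732 m
0.4732 m × (1 ft / 0.3048 m) = 1.553 ft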